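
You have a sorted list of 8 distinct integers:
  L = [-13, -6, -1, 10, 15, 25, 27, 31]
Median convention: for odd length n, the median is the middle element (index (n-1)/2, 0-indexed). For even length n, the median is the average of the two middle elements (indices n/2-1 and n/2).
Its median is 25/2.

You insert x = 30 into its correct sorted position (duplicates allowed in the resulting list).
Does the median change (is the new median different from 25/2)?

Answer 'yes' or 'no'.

Old median = 25/2
Insert x = 30
New median = 15
Changed? yes

Answer: yes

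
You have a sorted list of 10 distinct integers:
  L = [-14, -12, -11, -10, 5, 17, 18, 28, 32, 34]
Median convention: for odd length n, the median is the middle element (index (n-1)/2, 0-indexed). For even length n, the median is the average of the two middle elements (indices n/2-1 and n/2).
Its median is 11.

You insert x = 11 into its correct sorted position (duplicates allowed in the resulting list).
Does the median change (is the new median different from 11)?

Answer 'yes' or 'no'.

Old median = 11
Insert x = 11
New median = 11
Changed? no

Answer: no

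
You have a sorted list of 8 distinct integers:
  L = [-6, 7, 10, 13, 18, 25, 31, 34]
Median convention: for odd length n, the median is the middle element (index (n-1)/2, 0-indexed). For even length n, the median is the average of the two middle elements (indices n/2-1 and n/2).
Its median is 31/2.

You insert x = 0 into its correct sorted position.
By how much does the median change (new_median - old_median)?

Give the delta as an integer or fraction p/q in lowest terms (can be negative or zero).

Answer: -5/2

Derivation:
Old median = 31/2
After inserting x = 0: new sorted = [-6, 0, 7, 10, 13, 18, 25, 31, 34]
New median = 13
Delta = 13 - 31/2 = -5/2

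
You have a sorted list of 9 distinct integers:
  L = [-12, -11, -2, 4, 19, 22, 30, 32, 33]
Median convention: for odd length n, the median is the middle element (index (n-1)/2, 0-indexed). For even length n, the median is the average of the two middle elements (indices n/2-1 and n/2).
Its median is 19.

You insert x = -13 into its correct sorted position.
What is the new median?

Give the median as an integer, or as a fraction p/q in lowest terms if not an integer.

Answer: 23/2

Derivation:
Old list (sorted, length 9): [-12, -11, -2, 4, 19, 22, 30, 32, 33]
Old median = 19
Insert x = -13
Old length odd (9). Middle was index 4 = 19.
New length even (10). New median = avg of two middle elements.
x = -13: 0 elements are < x, 9 elements are > x.
New sorted list: [-13, -12, -11, -2, 4, 19, 22, 30, 32, 33]
New median = 23/2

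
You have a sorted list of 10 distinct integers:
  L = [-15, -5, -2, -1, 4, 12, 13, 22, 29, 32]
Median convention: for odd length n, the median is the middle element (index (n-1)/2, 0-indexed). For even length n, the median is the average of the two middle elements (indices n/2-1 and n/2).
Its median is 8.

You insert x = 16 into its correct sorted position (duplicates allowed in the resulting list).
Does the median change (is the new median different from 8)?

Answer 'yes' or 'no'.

Answer: yes

Derivation:
Old median = 8
Insert x = 16
New median = 12
Changed? yes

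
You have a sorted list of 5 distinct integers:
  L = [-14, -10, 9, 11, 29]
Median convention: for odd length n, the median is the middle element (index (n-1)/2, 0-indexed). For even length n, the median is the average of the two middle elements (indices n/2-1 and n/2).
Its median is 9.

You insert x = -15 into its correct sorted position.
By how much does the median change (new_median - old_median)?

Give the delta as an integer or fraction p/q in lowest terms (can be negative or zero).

Answer: -19/2

Derivation:
Old median = 9
After inserting x = -15: new sorted = [-15, -14, -10, 9, 11, 29]
New median = -1/2
Delta = -1/2 - 9 = -19/2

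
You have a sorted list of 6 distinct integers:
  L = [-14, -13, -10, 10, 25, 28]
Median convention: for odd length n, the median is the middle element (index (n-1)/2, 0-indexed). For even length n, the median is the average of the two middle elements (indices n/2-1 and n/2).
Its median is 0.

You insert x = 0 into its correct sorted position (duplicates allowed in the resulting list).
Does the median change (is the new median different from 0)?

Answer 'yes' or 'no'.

Answer: no

Derivation:
Old median = 0
Insert x = 0
New median = 0
Changed? no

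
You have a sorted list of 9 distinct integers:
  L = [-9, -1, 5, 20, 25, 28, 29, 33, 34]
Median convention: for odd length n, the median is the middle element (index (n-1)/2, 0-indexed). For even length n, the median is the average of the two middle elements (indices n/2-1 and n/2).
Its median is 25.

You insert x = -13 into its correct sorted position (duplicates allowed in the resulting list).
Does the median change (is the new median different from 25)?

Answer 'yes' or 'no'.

Answer: yes

Derivation:
Old median = 25
Insert x = -13
New median = 45/2
Changed? yes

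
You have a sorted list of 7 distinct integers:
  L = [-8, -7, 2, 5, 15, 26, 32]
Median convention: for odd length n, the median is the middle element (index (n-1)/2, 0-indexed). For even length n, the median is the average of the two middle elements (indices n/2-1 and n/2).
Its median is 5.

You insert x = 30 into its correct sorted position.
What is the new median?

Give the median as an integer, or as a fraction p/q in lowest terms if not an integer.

Answer: 10

Derivation:
Old list (sorted, length 7): [-8, -7, 2, 5, 15, 26, 32]
Old median = 5
Insert x = 30
Old length odd (7). Middle was index 3 = 5.
New length even (8). New median = avg of two middle elements.
x = 30: 6 elements are < x, 1 elements are > x.
New sorted list: [-8, -7, 2, 5, 15, 26, 30, 32]
New median = 10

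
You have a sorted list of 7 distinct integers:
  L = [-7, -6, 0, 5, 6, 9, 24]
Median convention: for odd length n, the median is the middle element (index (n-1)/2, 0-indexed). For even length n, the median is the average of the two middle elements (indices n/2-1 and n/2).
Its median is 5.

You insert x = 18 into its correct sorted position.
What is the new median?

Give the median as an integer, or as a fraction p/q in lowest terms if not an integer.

Old list (sorted, length 7): [-7, -6, 0, 5, 6, 9, 24]
Old median = 5
Insert x = 18
Old length odd (7). Middle was index 3 = 5.
New length even (8). New median = avg of two middle elements.
x = 18: 6 elements are < x, 1 elements are > x.
New sorted list: [-7, -6, 0, 5, 6, 9, 18, 24]
New median = 11/2

Answer: 11/2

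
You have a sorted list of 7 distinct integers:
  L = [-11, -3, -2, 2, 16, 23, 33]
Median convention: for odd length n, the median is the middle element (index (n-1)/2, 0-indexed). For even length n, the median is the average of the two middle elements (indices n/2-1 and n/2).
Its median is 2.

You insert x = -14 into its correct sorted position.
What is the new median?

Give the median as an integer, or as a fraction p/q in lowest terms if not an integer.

Answer: 0

Derivation:
Old list (sorted, length 7): [-11, -3, -2, 2, 16, 23, 33]
Old median = 2
Insert x = -14
Old length odd (7). Middle was index 3 = 2.
New length even (8). New median = avg of two middle elements.
x = -14: 0 elements are < x, 7 elements are > x.
New sorted list: [-14, -11, -3, -2, 2, 16, 23, 33]
New median = 0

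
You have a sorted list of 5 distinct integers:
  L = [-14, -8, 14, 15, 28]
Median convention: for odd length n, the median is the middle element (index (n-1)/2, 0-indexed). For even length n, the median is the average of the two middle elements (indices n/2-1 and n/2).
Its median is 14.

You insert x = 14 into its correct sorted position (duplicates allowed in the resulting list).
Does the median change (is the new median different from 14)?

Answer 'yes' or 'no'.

Answer: no

Derivation:
Old median = 14
Insert x = 14
New median = 14
Changed? no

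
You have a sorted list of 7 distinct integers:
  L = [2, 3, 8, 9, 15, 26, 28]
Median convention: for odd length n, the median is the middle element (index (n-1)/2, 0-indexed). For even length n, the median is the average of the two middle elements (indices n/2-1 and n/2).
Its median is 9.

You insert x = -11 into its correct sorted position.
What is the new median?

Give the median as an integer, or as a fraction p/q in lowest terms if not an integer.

Answer: 17/2

Derivation:
Old list (sorted, length 7): [2, 3, 8, 9, 15, 26, 28]
Old median = 9
Insert x = -11
Old length odd (7). Middle was index 3 = 9.
New length even (8). New median = avg of two middle elements.
x = -11: 0 elements are < x, 7 elements are > x.
New sorted list: [-11, 2, 3, 8, 9, 15, 26, 28]
New median = 17/2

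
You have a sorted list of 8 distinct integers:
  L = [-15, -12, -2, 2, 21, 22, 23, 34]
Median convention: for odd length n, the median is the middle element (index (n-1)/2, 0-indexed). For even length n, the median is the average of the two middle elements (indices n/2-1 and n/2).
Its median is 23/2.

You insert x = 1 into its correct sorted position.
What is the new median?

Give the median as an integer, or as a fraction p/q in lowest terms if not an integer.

Old list (sorted, length 8): [-15, -12, -2, 2, 21, 22, 23, 34]
Old median = 23/2
Insert x = 1
Old length even (8). Middle pair: indices 3,4 = 2,21.
New length odd (9). New median = single middle element.
x = 1: 3 elements are < x, 5 elements are > x.
New sorted list: [-15, -12, -2, 1, 2, 21, 22, 23, 34]
New median = 2

Answer: 2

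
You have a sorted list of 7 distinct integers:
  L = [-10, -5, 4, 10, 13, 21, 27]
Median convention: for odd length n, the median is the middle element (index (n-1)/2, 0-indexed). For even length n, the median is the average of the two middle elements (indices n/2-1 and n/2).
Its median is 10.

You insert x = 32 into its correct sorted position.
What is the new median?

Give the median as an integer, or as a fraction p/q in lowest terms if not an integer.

Answer: 23/2

Derivation:
Old list (sorted, length 7): [-10, -5, 4, 10, 13, 21, 27]
Old median = 10
Insert x = 32
Old length odd (7). Middle was index 3 = 10.
New length even (8). New median = avg of two middle elements.
x = 32: 7 elements are < x, 0 elements are > x.
New sorted list: [-10, -5, 4, 10, 13, 21, 27, 32]
New median = 23/2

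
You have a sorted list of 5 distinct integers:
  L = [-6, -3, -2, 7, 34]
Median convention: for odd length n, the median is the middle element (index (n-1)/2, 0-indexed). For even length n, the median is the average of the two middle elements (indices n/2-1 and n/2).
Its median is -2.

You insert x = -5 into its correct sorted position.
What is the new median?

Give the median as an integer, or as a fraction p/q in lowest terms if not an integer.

Old list (sorted, length 5): [-6, -3, -2, 7, 34]
Old median = -2
Insert x = -5
Old length odd (5). Middle was index 2 = -2.
New length even (6). New median = avg of two middle elements.
x = -5: 1 elements are < x, 4 elements are > x.
New sorted list: [-6, -5, -3, -2, 7, 34]
New median = -5/2

Answer: -5/2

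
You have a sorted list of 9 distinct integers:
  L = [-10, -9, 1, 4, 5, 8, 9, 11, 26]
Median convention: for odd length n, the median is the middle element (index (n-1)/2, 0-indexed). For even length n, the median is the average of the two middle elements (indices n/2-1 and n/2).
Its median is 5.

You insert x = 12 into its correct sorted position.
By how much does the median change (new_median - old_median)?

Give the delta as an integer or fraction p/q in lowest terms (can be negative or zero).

Old median = 5
After inserting x = 12: new sorted = [-10, -9, 1, 4, 5, 8, 9, 11, 12, 26]
New median = 13/2
Delta = 13/2 - 5 = 3/2

Answer: 3/2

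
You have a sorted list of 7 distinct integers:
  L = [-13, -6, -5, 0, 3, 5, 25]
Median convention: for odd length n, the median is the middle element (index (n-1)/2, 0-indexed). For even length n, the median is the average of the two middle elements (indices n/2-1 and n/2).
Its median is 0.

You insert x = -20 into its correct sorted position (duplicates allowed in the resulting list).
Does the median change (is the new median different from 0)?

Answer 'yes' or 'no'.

Old median = 0
Insert x = -20
New median = -5/2
Changed? yes

Answer: yes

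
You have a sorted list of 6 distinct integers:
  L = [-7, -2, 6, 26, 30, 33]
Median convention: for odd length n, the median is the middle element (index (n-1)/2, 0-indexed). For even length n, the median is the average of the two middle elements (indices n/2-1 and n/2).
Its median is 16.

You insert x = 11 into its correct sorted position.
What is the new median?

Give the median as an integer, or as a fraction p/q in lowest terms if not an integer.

Old list (sorted, length 6): [-7, -2, 6, 26, 30, 33]
Old median = 16
Insert x = 11
Old length even (6). Middle pair: indices 2,3 = 6,26.
New length odd (7). New median = single middle element.
x = 11: 3 elements are < x, 3 elements are > x.
New sorted list: [-7, -2, 6, 11, 26, 30, 33]
New median = 11

Answer: 11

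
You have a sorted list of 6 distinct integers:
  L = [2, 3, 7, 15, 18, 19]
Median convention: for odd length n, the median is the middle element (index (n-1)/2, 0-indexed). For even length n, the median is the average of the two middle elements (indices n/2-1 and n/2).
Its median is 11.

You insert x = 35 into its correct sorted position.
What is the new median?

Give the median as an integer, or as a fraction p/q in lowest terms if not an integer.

Answer: 15

Derivation:
Old list (sorted, length 6): [2, 3, 7, 15, 18, 19]
Old median = 11
Insert x = 35
Old length even (6). Middle pair: indices 2,3 = 7,15.
New length odd (7). New median = single middle element.
x = 35: 6 elements are < x, 0 elements are > x.
New sorted list: [2, 3, 7, 15, 18, 19, 35]
New median = 15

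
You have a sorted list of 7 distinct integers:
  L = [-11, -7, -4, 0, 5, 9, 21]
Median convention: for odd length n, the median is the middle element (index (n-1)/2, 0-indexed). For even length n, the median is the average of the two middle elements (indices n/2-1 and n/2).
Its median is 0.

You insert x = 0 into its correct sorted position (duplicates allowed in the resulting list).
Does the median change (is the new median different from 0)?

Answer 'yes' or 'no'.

Old median = 0
Insert x = 0
New median = 0
Changed? no

Answer: no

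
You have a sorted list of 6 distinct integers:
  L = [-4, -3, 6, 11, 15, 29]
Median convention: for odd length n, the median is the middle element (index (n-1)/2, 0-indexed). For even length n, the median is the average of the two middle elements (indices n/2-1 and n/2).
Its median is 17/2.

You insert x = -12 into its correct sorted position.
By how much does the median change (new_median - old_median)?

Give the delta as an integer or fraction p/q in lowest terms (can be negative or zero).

Answer: -5/2

Derivation:
Old median = 17/2
After inserting x = -12: new sorted = [-12, -4, -3, 6, 11, 15, 29]
New median = 6
Delta = 6 - 17/2 = -5/2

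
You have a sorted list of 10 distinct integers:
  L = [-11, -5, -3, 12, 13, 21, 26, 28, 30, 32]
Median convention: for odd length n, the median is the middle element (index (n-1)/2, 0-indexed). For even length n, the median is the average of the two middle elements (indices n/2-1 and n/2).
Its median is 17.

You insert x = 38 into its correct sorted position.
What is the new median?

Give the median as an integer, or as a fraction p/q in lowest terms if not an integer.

Old list (sorted, length 10): [-11, -5, -3, 12, 13, 21, 26, 28, 30, 32]
Old median = 17
Insert x = 38
Old length even (10). Middle pair: indices 4,5 = 13,21.
New length odd (11). New median = single middle element.
x = 38: 10 elements are < x, 0 elements are > x.
New sorted list: [-11, -5, -3, 12, 13, 21, 26, 28, 30, 32, 38]
New median = 21

Answer: 21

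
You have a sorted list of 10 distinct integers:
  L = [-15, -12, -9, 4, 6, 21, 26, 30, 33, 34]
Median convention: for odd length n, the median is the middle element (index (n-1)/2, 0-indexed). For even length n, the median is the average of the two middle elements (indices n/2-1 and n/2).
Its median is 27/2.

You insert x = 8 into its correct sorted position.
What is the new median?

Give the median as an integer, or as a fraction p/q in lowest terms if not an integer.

Old list (sorted, length 10): [-15, -12, -9, 4, 6, 21, 26, 30, 33, 34]
Old median = 27/2
Insert x = 8
Old length even (10). Middle pair: indices 4,5 = 6,21.
New length odd (11). New median = single middle element.
x = 8: 5 elements are < x, 5 elements are > x.
New sorted list: [-15, -12, -9, 4, 6, 8, 21, 26, 30, 33, 34]
New median = 8

Answer: 8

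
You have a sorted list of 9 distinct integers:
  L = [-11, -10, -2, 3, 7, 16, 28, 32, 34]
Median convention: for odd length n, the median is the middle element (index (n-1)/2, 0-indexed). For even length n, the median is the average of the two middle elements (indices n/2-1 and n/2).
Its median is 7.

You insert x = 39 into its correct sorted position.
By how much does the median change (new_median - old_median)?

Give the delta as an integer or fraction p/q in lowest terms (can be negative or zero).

Old median = 7
After inserting x = 39: new sorted = [-11, -10, -2, 3, 7, 16, 28, 32, 34, 39]
New median = 23/2
Delta = 23/2 - 7 = 9/2

Answer: 9/2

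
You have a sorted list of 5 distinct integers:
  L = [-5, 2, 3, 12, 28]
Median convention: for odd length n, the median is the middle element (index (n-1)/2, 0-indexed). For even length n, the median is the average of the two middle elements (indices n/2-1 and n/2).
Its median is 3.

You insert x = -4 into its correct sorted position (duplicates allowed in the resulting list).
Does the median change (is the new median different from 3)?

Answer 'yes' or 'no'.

Old median = 3
Insert x = -4
New median = 5/2
Changed? yes

Answer: yes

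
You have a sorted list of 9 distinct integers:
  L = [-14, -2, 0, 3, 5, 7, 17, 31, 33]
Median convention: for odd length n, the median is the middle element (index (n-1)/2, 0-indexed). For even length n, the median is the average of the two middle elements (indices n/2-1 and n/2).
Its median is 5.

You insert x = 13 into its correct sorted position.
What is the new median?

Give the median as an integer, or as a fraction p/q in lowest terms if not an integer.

Old list (sorted, length 9): [-14, -2, 0, 3, 5, 7, 17, 31, 33]
Old median = 5
Insert x = 13
Old length odd (9). Middle was index 4 = 5.
New length even (10). New median = avg of two middle elements.
x = 13: 6 elements are < x, 3 elements are > x.
New sorted list: [-14, -2, 0, 3, 5, 7, 13, 17, 31, 33]
New median = 6

Answer: 6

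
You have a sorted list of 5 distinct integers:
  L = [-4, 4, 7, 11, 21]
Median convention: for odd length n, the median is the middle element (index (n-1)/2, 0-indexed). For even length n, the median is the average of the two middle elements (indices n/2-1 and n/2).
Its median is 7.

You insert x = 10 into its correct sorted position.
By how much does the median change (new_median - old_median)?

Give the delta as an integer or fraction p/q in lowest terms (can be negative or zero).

Answer: 3/2

Derivation:
Old median = 7
After inserting x = 10: new sorted = [-4, 4, 7, 10, 11, 21]
New median = 17/2
Delta = 17/2 - 7 = 3/2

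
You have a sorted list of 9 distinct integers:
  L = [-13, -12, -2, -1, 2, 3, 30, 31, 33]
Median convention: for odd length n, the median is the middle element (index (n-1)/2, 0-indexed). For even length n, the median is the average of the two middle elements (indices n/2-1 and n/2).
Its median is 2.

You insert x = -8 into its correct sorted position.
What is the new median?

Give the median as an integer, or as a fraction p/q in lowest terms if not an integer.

Old list (sorted, length 9): [-13, -12, -2, -1, 2, 3, 30, 31, 33]
Old median = 2
Insert x = -8
Old length odd (9). Middle was index 4 = 2.
New length even (10). New median = avg of two middle elements.
x = -8: 2 elements are < x, 7 elements are > x.
New sorted list: [-13, -12, -8, -2, -1, 2, 3, 30, 31, 33]
New median = 1/2

Answer: 1/2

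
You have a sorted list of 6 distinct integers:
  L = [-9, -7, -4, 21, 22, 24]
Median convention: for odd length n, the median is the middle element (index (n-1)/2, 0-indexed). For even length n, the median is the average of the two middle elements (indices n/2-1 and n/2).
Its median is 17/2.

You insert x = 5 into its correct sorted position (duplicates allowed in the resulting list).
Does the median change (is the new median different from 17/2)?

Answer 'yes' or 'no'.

Old median = 17/2
Insert x = 5
New median = 5
Changed? yes

Answer: yes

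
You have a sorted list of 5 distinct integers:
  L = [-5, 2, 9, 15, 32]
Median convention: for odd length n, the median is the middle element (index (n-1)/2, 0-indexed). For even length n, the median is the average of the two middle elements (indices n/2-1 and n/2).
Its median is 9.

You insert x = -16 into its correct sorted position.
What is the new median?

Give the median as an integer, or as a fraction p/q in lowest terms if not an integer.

Answer: 11/2

Derivation:
Old list (sorted, length 5): [-5, 2, 9, 15, 32]
Old median = 9
Insert x = -16
Old length odd (5). Middle was index 2 = 9.
New length even (6). New median = avg of two middle elements.
x = -16: 0 elements are < x, 5 elements are > x.
New sorted list: [-16, -5, 2, 9, 15, 32]
New median = 11/2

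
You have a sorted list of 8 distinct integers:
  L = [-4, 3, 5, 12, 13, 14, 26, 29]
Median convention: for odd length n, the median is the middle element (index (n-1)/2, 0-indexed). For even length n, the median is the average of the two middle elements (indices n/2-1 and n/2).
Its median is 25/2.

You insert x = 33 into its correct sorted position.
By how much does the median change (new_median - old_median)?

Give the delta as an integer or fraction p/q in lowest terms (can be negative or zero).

Old median = 25/2
After inserting x = 33: new sorted = [-4, 3, 5, 12, 13, 14, 26, 29, 33]
New median = 13
Delta = 13 - 25/2 = 1/2

Answer: 1/2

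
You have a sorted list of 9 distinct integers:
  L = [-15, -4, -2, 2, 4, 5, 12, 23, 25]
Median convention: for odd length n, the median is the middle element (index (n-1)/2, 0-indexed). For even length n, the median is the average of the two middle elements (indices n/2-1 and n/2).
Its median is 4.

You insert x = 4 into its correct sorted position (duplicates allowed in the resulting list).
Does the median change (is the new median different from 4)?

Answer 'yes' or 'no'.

Old median = 4
Insert x = 4
New median = 4
Changed? no

Answer: no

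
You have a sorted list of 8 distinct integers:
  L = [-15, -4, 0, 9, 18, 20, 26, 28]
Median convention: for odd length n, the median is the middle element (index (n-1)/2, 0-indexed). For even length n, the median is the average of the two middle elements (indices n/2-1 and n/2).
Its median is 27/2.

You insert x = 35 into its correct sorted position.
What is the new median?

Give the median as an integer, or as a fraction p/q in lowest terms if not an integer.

Answer: 18

Derivation:
Old list (sorted, length 8): [-15, -4, 0, 9, 18, 20, 26, 28]
Old median = 27/2
Insert x = 35
Old length even (8). Middle pair: indices 3,4 = 9,18.
New length odd (9). New median = single middle element.
x = 35: 8 elements are < x, 0 elements are > x.
New sorted list: [-15, -4, 0, 9, 18, 20, 26, 28, 35]
New median = 18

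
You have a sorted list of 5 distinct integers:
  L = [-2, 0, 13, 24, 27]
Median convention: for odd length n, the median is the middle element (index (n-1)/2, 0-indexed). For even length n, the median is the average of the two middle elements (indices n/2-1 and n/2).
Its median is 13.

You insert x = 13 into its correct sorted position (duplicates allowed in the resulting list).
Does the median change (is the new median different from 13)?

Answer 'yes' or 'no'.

Old median = 13
Insert x = 13
New median = 13
Changed? no

Answer: no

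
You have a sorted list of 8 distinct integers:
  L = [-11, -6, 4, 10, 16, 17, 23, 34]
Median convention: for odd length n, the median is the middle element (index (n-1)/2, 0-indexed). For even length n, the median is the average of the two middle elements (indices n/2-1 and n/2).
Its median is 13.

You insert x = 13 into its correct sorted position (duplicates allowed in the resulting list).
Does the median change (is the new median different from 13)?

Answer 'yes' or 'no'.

Answer: no

Derivation:
Old median = 13
Insert x = 13
New median = 13
Changed? no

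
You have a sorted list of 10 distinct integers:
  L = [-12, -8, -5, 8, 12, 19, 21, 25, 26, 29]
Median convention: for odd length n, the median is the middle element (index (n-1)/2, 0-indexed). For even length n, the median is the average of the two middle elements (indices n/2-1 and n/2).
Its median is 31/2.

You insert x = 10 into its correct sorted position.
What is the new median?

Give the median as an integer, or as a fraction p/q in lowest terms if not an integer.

Answer: 12

Derivation:
Old list (sorted, length 10): [-12, -8, -5, 8, 12, 19, 21, 25, 26, 29]
Old median = 31/2
Insert x = 10
Old length even (10). Middle pair: indices 4,5 = 12,19.
New length odd (11). New median = single middle element.
x = 10: 4 elements are < x, 6 elements are > x.
New sorted list: [-12, -8, -5, 8, 10, 12, 19, 21, 25, 26, 29]
New median = 12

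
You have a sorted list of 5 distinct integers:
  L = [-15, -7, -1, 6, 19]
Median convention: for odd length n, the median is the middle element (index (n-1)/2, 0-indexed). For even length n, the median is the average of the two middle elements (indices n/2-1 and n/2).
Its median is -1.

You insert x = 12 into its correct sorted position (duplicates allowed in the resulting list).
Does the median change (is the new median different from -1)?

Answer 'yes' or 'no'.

Old median = -1
Insert x = 12
New median = 5/2
Changed? yes

Answer: yes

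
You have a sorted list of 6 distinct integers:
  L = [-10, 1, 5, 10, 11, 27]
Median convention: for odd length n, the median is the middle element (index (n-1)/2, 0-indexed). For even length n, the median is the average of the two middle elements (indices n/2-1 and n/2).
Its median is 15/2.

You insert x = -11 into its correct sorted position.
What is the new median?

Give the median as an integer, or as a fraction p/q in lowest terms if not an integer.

Old list (sorted, length 6): [-10, 1, 5, 10, 11, 27]
Old median = 15/2
Insert x = -11
Old length even (6). Middle pair: indices 2,3 = 5,10.
New length odd (7). New median = single middle element.
x = -11: 0 elements are < x, 6 elements are > x.
New sorted list: [-11, -10, 1, 5, 10, 11, 27]
New median = 5

Answer: 5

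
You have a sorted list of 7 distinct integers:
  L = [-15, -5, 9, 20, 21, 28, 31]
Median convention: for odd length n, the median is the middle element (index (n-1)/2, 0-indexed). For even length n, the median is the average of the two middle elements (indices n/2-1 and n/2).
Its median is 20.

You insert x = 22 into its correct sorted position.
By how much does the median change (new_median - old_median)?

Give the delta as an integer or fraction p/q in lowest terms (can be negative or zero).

Old median = 20
After inserting x = 22: new sorted = [-15, -5, 9, 20, 21, 22, 28, 31]
New median = 41/2
Delta = 41/2 - 20 = 1/2

Answer: 1/2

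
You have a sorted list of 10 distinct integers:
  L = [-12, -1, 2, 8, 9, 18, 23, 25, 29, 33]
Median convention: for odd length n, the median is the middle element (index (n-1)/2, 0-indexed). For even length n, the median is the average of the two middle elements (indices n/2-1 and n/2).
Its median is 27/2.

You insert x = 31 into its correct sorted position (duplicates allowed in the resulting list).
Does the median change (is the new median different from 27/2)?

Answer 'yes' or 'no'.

Answer: yes

Derivation:
Old median = 27/2
Insert x = 31
New median = 18
Changed? yes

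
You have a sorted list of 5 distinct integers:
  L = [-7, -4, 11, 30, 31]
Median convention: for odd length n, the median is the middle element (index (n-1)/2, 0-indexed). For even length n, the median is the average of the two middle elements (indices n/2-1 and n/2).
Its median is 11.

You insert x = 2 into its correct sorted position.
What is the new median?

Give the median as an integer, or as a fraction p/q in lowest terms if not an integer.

Old list (sorted, length 5): [-7, -4, 11, 30, 31]
Old median = 11
Insert x = 2
Old length odd (5). Middle was index 2 = 11.
New length even (6). New median = avg of two middle elements.
x = 2: 2 elements are < x, 3 elements are > x.
New sorted list: [-7, -4, 2, 11, 30, 31]
New median = 13/2

Answer: 13/2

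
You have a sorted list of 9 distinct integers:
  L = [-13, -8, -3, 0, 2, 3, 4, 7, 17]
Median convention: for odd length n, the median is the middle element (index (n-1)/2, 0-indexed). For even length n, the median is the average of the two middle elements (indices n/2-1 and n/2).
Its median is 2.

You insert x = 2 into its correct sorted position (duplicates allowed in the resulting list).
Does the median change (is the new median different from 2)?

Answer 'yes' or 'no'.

Old median = 2
Insert x = 2
New median = 2
Changed? no

Answer: no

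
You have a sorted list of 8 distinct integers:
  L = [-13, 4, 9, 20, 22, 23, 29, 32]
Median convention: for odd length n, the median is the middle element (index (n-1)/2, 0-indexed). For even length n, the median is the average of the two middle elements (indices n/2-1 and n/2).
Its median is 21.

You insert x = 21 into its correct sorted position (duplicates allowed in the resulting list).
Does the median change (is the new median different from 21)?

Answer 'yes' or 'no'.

Old median = 21
Insert x = 21
New median = 21
Changed? no

Answer: no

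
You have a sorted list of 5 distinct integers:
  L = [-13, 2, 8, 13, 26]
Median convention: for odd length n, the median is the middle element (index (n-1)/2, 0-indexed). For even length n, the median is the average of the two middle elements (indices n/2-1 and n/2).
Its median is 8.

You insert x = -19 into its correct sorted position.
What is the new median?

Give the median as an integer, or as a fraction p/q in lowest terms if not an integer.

Answer: 5

Derivation:
Old list (sorted, length 5): [-13, 2, 8, 13, 26]
Old median = 8
Insert x = -19
Old length odd (5). Middle was index 2 = 8.
New length even (6). New median = avg of two middle elements.
x = -19: 0 elements are < x, 5 elements are > x.
New sorted list: [-19, -13, 2, 8, 13, 26]
New median = 5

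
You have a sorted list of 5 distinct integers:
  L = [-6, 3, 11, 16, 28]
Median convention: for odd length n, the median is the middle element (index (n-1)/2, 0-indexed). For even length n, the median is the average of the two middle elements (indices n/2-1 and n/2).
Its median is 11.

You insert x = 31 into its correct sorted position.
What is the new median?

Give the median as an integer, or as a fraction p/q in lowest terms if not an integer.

Old list (sorted, length 5): [-6, 3, 11, 16, 28]
Old median = 11
Insert x = 31
Old length odd (5). Middle was index 2 = 11.
New length even (6). New median = avg of two middle elements.
x = 31: 5 elements are < x, 0 elements are > x.
New sorted list: [-6, 3, 11, 16, 28, 31]
New median = 27/2

Answer: 27/2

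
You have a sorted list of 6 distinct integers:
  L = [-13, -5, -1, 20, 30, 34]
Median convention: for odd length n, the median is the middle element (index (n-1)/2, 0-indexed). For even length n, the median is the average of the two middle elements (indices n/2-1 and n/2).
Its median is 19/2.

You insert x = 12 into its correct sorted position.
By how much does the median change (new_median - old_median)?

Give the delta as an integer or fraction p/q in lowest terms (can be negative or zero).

Old median = 19/2
After inserting x = 12: new sorted = [-13, -5, -1, 12, 20, 30, 34]
New median = 12
Delta = 12 - 19/2 = 5/2

Answer: 5/2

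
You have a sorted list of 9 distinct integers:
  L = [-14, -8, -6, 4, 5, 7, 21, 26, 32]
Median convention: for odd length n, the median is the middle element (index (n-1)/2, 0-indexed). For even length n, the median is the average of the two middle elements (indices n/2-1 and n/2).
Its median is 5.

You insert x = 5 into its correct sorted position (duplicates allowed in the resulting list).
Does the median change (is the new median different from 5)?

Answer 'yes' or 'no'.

Old median = 5
Insert x = 5
New median = 5
Changed? no

Answer: no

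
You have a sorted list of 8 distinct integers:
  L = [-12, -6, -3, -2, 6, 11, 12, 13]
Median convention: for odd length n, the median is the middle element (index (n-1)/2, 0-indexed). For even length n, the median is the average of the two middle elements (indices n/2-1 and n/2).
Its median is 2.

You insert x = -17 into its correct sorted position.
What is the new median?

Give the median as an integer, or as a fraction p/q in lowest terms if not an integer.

Old list (sorted, length 8): [-12, -6, -3, -2, 6, 11, 12, 13]
Old median = 2
Insert x = -17
Old length even (8). Middle pair: indices 3,4 = -2,6.
New length odd (9). New median = single middle element.
x = -17: 0 elements are < x, 8 elements are > x.
New sorted list: [-17, -12, -6, -3, -2, 6, 11, 12, 13]
New median = -2

Answer: -2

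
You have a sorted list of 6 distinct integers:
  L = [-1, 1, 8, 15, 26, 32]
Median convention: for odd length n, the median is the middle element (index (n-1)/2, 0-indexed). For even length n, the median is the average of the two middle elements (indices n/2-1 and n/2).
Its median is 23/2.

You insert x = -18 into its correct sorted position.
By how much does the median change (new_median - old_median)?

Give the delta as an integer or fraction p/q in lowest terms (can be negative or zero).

Old median = 23/2
After inserting x = -18: new sorted = [-18, -1, 1, 8, 15, 26, 32]
New median = 8
Delta = 8 - 23/2 = -7/2

Answer: -7/2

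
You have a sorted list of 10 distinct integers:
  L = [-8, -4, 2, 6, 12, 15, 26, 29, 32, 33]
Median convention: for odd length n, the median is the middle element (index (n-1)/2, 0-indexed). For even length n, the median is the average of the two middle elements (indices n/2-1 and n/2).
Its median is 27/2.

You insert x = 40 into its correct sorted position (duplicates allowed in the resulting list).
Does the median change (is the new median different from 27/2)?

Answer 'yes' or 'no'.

Answer: yes

Derivation:
Old median = 27/2
Insert x = 40
New median = 15
Changed? yes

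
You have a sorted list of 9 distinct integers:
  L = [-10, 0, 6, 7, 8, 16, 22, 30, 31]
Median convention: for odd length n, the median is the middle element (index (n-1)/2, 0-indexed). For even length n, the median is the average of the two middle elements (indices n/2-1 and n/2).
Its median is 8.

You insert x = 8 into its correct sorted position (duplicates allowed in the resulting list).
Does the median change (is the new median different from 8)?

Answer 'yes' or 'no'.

Old median = 8
Insert x = 8
New median = 8
Changed? no

Answer: no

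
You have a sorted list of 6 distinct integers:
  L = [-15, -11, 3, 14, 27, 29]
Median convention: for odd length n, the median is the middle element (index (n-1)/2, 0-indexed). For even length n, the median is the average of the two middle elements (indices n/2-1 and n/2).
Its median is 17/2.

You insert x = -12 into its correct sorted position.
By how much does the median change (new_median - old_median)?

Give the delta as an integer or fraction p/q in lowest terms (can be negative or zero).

Answer: -11/2

Derivation:
Old median = 17/2
After inserting x = -12: new sorted = [-15, -12, -11, 3, 14, 27, 29]
New median = 3
Delta = 3 - 17/2 = -11/2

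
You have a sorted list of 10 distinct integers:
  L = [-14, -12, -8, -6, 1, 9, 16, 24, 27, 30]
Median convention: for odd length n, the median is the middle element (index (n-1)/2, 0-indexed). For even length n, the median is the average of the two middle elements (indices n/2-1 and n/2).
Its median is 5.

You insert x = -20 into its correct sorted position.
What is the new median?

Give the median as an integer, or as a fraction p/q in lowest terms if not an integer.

Old list (sorted, length 10): [-14, -12, -8, -6, 1, 9, 16, 24, 27, 30]
Old median = 5
Insert x = -20
Old length even (10). Middle pair: indices 4,5 = 1,9.
New length odd (11). New median = single middle element.
x = -20: 0 elements are < x, 10 elements are > x.
New sorted list: [-20, -14, -12, -8, -6, 1, 9, 16, 24, 27, 30]
New median = 1

Answer: 1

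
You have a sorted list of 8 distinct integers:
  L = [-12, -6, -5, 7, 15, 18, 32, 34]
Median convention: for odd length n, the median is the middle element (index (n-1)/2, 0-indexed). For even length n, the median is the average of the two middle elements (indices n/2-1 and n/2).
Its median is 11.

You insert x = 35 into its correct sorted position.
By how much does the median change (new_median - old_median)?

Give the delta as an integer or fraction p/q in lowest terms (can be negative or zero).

Answer: 4

Derivation:
Old median = 11
After inserting x = 35: new sorted = [-12, -6, -5, 7, 15, 18, 32, 34, 35]
New median = 15
Delta = 15 - 11 = 4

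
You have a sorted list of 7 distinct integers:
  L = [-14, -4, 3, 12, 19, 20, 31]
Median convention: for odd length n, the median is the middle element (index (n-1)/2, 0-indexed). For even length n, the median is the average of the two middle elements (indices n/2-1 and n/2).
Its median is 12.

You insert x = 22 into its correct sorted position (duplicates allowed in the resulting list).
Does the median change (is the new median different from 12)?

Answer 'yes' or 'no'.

Answer: yes

Derivation:
Old median = 12
Insert x = 22
New median = 31/2
Changed? yes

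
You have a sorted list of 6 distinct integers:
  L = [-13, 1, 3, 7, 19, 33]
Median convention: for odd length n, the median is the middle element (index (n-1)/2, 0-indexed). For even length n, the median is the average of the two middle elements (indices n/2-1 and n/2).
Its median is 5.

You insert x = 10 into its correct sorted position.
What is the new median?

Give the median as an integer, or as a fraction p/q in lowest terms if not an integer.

Old list (sorted, length 6): [-13, 1, 3, 7, 19, 33]
Old median = 5
Insert x = 10
Old length even (6). Middle pair: indices 2,3 = 3,7.
New length odd (7). New median = single middle element.
x = 10: 4 elements are < x, 2 elements are > x.
New sorted list: [-13, 1, 3, 7, 10, 19, 33]
New median = 7

Answer: 7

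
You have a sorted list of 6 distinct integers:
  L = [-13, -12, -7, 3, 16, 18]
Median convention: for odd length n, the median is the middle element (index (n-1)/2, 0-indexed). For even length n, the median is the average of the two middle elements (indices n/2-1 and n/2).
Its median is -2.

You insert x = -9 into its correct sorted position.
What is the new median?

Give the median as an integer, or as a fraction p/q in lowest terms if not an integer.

Answer: -7

Derivation:
Old list (sorted, length 6): [-13, -12, -7, 3, 16, 18]
Old median = -2
Insert x = -9
Old length even (6). Middle pair: indices 2,3 = -7,3.
New length odd (7). New median = single middle element.
x = -9: 2 elements are < x, 4 elements are > x.
New sorted list: [-13, -12, -9, -7, 3, 16, 18]
New median = -7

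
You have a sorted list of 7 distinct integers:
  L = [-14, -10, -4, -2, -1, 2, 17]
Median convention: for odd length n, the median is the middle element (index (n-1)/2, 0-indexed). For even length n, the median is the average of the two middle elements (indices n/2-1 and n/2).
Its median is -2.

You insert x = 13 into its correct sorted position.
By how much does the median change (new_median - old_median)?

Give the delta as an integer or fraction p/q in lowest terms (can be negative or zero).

Old median = -2
After inserting x = 13: new sorted = [-14, -10, -4, -2, -1, 2, 13, 17]
New median = -3/2
Delta = -3/2 - -2 = 1/2

Answer: 1/2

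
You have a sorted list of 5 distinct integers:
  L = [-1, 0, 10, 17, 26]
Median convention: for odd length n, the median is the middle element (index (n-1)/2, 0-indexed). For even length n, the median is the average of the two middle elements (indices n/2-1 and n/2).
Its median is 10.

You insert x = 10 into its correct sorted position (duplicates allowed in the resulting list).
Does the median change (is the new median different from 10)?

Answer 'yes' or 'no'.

Answer: no

Derivation:
Old median = 10
Insert x = 10
New median = 10
Changed? no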